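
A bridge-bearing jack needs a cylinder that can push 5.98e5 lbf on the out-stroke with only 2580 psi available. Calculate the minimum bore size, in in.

D ≈ 17.2 in

Extension force acts on the full piston face: F = P × (π/4)D².
D = √(4F / (πP)) = √(4 × 5.98e5 lbf / (π × 2580 psi))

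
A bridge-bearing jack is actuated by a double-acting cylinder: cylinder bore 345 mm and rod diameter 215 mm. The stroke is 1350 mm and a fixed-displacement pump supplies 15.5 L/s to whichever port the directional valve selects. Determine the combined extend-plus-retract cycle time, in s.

Cap-side area A_cap = π/4 × (345 mm)² = 93480 mm^2
Rod-side annular area A_ann = π/4 × (345² − 215²) = 57180 mm^2
t_ext = A_cap·L/Q = 8.142 s
t_ret = A_ann·L/Q = 4.980 s
t_cycle = t_ext + t_ret

t ≈ 13.1 s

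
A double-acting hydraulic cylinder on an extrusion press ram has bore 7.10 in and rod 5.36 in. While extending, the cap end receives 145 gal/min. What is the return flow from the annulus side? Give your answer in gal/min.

Q_out ≈ 62.4 gal/min

Cap-side area A_cap = π/4 × (7.10 in)² = 39.59 in^2
Rod-side annular area A_ann = π/4 × (7.10² − 5.36²) = 17.03 in^2
Piston speed v = Q_in/A_cap; rod-end outflow Q_out = v × A_ann = Q_in × A_ann/A_cap.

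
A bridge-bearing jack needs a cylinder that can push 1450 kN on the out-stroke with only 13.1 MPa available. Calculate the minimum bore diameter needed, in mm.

D ≈ 375 mm

Extension force acts on the full piston face: F = P × (π/4)D².
D = √(4F / (πP)) = √(4 × 1450 kN / (π × 13.1 MPa))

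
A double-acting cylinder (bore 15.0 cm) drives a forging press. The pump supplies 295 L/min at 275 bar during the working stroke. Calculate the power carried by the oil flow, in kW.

Hydraulic power = P × Q

W ≈ 135 kW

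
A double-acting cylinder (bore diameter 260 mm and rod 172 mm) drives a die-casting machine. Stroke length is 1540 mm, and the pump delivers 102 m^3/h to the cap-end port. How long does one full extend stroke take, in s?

t ≈ 2.89 s

Cap-side area A_cap = π/4 × (260 mm)² = 53090 mm^2
Swept volume V = A × L; t = V / Q = A·L / Q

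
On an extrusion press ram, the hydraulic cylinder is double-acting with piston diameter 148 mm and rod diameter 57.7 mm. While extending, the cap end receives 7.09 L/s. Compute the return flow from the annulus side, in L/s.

Q_out ≈ 6.01 L/s

Cap-side area A_cap = π/4 × (148 mm)² = 17200 mm^2
Rod-side annular area A_ann = π/4 × (148² − 57.7²) = 14590 mm^2
Piston speed v = Q_in/A_cap; rod-end outflow Q_out = v × A_ann = Q_in × A_ann/A_cap.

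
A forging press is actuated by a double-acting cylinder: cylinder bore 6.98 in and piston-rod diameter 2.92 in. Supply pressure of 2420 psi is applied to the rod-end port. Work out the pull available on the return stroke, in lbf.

F ≈ 76400 lbf

Rod-side annular area A_ann = π/4 × (6.98² − 2.92²) = 31.57 in^2
On retraction the pressure acts on the annular area (bore minus rod).
F = P × A_ann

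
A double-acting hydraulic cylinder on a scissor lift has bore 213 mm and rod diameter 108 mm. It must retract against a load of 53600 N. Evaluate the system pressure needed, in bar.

P ≈ 20.2 bar

Rod-side annular area A_ann = π/4 × (213² − 108²) = 26470 mm^2
Retraction: pressure acts on the annular area.
P = F / A = 53600 N / A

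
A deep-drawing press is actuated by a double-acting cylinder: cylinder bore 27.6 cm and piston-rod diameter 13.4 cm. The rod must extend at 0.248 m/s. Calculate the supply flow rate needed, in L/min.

Cap-side area A_cap = π/4 × (27.6 cm)² = 598.3 cm^2
Q = A × v

Q ≈ 890 L/min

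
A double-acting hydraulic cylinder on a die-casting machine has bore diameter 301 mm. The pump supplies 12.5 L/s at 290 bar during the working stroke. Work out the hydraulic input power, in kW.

Hydraulic power = P × Q

W ≈ 362 kW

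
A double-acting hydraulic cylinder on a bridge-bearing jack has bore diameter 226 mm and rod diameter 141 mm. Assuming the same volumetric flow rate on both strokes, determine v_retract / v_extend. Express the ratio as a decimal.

Cap-side area A_cap = π/4 × (226 mm)² = 40110 mm^2
Rod-side annular area A_ann = π/4 × (226² − 141²) = 24500 mm^2
For equal Q, v ∝ 1/A, so v_ret/v_ext = A_cap/A_ann.

v_ret/v_ext ≈ 1.64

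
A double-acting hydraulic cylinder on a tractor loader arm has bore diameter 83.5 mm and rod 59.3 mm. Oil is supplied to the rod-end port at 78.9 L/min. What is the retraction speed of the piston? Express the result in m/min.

Rod-side annular area A_ann = π/4 × (83.5² − 59.3²) = 2714 mm^2
Flow into the rod-end port fills the annular volume.
v = Q / A

v ≈ 29.1 m/min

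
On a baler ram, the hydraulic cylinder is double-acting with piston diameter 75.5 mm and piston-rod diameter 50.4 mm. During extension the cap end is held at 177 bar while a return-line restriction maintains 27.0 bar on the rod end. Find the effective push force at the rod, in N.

Cap-side area A_cap = π/4 × (75.5 mm)² = 4477 mm^2
Rod-side annular area A_ann = π/4 × (75.5² − 50.4²) = 2482 mm^2
Net thrust = P_cap·A_cap − P_rod·A_ann = 79240 N − 6701 N

F ≈ 72500 N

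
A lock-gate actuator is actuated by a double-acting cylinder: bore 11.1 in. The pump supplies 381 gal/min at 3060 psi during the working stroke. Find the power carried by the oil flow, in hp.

W ≈ 680 hp

Hydraulic power = P × Q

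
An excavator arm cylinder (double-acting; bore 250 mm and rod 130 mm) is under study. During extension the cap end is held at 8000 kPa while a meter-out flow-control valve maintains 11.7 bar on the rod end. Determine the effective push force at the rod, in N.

Cap-side area A_cap = π/4 × (250 mm)² = 49090 mm^2
Rod-side annular area A_ann = π/4 × (250² − 130²) = 35810 mm^2
Net thrust = P_cap·A_cap − P_rod·A_ann = 3.927e5 N − 41900 N

F ≈ 3.51e5 N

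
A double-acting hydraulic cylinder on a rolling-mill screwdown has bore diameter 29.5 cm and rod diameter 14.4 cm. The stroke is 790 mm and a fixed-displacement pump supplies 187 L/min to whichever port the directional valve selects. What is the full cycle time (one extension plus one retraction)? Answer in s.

Cap-side area A_cap = π/4 × (29.5 cm)² = 683.5 cm^2
Rod-side annular area A_ann = π/4 × (29.5² − 14.4²) = 520.6 cm^2
t_ext = A_cap·L/Q = 17.32 s
t_ret = A_ann·L/Q = 13.20 s
t_cycle = t_ext + t_ret

t ≈ 30.5 s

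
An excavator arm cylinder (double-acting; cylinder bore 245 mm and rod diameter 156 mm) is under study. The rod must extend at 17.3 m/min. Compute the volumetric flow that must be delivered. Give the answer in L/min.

Q ≈ 816 L/min

Cap-side area A_cap = π/4 × (245 mm)² = 47140 mm^2
Q = A × v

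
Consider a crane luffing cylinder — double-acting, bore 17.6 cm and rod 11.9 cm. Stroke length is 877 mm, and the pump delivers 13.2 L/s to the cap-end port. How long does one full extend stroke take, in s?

Cap-side area A_cap = π/4 × (17.6 cm)² = 243.3 cm^2
Swept volume V = A × L; t = V / Q = A·L / Q

t ≈ 1.62 s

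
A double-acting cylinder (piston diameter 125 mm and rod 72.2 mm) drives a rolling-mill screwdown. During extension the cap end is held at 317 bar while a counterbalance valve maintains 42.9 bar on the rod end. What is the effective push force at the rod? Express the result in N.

Cap-side area A_cap = π/4 × (125 mm)² = 12270 mm^2
Rod-side annular area A_ann = π/4 × (125² − 72.2²) = 8178 mm^2
Net thrust = P_cap·A_cap − P_rod·A_ann = 3.890e5 N − 35080 N

F ≈ 3.54e5 N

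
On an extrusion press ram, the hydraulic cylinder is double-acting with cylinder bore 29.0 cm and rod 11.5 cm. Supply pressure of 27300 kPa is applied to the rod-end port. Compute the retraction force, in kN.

F ≈ 1520 kN

Rod-side annular area A_ann = π/4 × (29.0² − 11.5²) = 556.7 cm^2
On retraction the pressure acts on the annular area (bore minus rod).
F = P × A_ann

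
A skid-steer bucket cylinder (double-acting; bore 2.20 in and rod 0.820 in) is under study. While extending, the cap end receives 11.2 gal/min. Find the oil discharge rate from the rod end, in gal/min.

Cap-side area A_cap = π/4 × (2.20 in)² = 3.801 in^2
Rod-side annular area A_ann = π/4 × (2.20² − 0.820²) = 3.273 in^2
Piston speed v = Q_in/A_cap; rod-end outflow Q_out = v × A_ann = Q_in × A_ann/A_cap.

Q_out ≈ 9.64 gal/min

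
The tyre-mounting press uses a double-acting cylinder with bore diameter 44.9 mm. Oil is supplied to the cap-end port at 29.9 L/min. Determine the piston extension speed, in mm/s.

v ≈ 315 mm/s

Cap-side area A_cap = π/4 × (44.9 mm)² = 1583 mm^2
v = Q / A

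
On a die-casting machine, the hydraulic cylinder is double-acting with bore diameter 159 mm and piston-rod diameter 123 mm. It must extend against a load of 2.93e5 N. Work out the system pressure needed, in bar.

P ≈ 148 bar

Cap-side area A_cap = π/4 × (159 mm)² = 19860 mm^2
P = F / A = 2.93e5 N / A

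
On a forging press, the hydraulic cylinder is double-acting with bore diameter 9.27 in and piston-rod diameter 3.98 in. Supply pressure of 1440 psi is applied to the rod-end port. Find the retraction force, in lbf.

Rod-side annular area A_ann = π/4 × (9.27² − 3.98²) = 55.05 in^2
On retraction the pressure acts on the annular area (bore minus rod).
F = P × A_ann

F ≈ 79300 lbf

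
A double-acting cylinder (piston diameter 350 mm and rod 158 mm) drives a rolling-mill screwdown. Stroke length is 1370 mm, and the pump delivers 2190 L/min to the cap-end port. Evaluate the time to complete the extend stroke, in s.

t ≈ 3.61 s

Cap-side area A_cap = π/4 × (350 mm)² = 96210 mm^2
Swept volume V = A × L; t = V / Q = A·L / Q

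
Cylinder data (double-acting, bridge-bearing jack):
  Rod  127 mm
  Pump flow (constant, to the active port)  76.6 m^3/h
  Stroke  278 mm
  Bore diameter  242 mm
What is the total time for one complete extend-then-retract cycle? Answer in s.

t ≈ 1.04 s

Cap-side area A_cap = π/4 × (242 mm)² = 46000 mm^2
Rod-side annular area A_ann = π/4 × (242² − 127²) = 33330 mm^2
t_ext = A_cap·L/Q = 0.6010 s
t_ret = A_ann·L/Q = 0.4354 s
t_cycle = t_ext + t_ret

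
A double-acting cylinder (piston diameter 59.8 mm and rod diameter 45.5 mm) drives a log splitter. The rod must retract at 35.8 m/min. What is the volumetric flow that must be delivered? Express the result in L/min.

Rod-side annular area A_ann = π/4 × (59.8² − 45.5²) = 1183 mm^2
Q = A × v

Q ≈ 42.3 L/min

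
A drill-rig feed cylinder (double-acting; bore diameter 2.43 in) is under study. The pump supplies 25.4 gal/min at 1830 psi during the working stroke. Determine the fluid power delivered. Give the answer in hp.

W ≈ 27.1 hp

Hydraulic power = P × Q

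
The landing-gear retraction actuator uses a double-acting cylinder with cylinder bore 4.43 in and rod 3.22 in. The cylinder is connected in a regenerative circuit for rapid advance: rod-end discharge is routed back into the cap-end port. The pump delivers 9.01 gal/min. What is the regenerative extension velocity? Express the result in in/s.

In regeneration the rod-end outflow joins the pump flow into the cap end, so the net volume the pump must supply per unit advance equals the rod cross-section area.
Rod cross-section A_rod = π/4 × (3.22 in)² = 8.143 in^2
v = Q_pump / A_rod

v ≈ 4.26 in/s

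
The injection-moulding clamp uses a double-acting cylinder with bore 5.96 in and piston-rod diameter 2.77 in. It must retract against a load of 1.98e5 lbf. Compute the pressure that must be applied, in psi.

P ≈ 9050 psi

Rod-side annular area A_ann = π/4 × (5.96² − 2.77²) = 21.87 in^2
Retraction: pressure acts on the annular area.
P = F / A = 1.98e5 lbf / A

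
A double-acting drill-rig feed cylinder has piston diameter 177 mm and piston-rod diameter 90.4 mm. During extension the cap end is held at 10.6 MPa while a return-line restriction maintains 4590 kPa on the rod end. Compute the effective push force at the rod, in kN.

Cap-side area A_cap = π/4 × (177 mm)² = 24610 mm^2
Rod-side annular area A_ann = π/4 × (177² − 90.4²) = 18190 mm^2
Net thrust = P_cap·A_cap − P_rod·A_ann = 260.8 kN − 83.48 kN

F ≈ 177 kN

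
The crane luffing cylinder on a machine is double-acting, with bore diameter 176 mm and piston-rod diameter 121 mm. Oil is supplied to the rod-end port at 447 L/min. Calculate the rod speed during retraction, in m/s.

Rod-side annular area A_ann = π/4 × (176² − 121²) = 12830 mm^2
Flow into the rod-end port fills the annular volume.
v = Q / A

v ≈ 0.581 m/s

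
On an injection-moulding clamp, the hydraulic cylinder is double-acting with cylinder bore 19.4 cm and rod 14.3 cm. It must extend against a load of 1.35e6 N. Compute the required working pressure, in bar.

Cap-side area A_cap = π/4 × (19.4 cm)² = 295.6 cm^2
P = F / A = 1.35e6 N / A

P ≈ 457 bar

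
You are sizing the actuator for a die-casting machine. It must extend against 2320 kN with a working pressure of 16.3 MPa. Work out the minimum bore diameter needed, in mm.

Extension force acts on the full piston face: F = P × (π/4)D².
D = √(4F / (πP)) = √(4 × 2320 kN / (π × 16.3 MPa))

D ≈ 426 mm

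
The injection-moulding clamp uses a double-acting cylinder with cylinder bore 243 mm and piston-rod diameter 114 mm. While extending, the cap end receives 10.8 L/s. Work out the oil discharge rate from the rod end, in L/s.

Q_out ≈ 8.42 L/s

Cap-side area A_cap = π/4 × (243 mm)² = 46380 mm^2
Rod-side annular area A_ann = π/4 × (243² − 114²) = 36170 mm^2
Piston speed v = Q_in/A_cap; rod-end outflow Q_out = v × A_ann = Q_in × A_ann/A_cap.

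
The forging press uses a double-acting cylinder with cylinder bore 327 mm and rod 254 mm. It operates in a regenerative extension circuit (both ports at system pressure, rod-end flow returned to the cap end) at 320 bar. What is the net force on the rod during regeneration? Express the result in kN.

F ≈ 1620 kN

With equal pressure on both faces, forces on the annular region cancel; the net push is pressure × rod cross-section.
Rod cross-section A_rod = π/4 × (254 mm)² = 50670 mm^2
F = P × A_rod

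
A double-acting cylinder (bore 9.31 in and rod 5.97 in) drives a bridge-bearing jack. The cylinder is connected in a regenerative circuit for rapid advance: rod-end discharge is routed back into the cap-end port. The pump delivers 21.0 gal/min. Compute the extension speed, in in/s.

In regeneration the rod-end outflow joins the pump flow into the cap end, so the net volume the pump must supply per unit advance equals the rod cross-section area.
Rod cross-section A_rod = π/4 × (5.97 in)² = 27.99 in^2
v = Q_pump / A_rod

v ≈ 2.89 in/s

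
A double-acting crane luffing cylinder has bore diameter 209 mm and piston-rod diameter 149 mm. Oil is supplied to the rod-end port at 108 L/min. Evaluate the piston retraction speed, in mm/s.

Rod-side annular area A_ann = π/4 × (209² − 149²) = 16870 mm^2
Flow into the rod-end port fills the annular volume.
v = Q / A

v ≈ 107 mm/s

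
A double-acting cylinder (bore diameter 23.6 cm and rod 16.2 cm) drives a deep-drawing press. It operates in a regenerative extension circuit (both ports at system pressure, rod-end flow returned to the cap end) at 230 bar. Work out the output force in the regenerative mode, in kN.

With equal pressure on both faces, forces on the annular region cancel; the net push is pressure × rod cross-section.
Rod cross-section A_rod = π/4 × (16.2 cm)² = 206.1 cm^2
F = P × A_rod

F ≈ 474 kN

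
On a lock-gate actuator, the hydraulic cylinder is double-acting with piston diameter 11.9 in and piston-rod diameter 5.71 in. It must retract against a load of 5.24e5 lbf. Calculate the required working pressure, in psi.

P ≈ 6120 psi

Rod-side annular area A_ann = π/4 × (11.9² − 5.71²) = 85.61 in^2
Retraction: pressure acts on the annular area.
P = F / A = 5.24e5 lbf / A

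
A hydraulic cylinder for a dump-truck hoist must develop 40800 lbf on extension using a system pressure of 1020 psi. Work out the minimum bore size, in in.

D ≈ 7.14 in

Extension force acts on the full piston face: F = P × (π/4)D².
D = √(4F / (πP)) = √(4 × 40800 lbf / (π × 1020 psi))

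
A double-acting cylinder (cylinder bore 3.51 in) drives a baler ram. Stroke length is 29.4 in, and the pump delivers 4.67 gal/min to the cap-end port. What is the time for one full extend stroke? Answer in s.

Cap-side area A_cap = π/4 × (3.51 in)² = 9.676 in^2
Swept volume V = A × L; t = V / Q = A·L / Q

t ≈ 15.8 s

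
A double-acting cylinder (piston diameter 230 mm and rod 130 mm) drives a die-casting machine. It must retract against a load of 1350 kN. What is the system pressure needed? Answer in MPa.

Rod-side annular area A_ann = π/4 × (230² − 130²) = 28270 mm^2
Retraction: pressure acts on the annular area.
P = F / A = 1350 kN / A

P ≈ 47.7 MPa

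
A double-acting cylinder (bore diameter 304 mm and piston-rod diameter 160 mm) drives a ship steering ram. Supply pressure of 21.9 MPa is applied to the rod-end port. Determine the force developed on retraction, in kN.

F ≈ 1150 kN

Rod-side annular area A_ann = π/4 × (304² − 160²) = 52480 mm^2
On retraction the pressure acts on the annular area (bore minus rod).
F = P × A_ann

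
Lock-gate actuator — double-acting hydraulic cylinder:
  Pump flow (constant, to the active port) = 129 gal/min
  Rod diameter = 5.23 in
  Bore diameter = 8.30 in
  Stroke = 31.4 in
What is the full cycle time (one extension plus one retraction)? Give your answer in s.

t ≈ 5.48 s

Cap-side area A_cap = π/4 × (8.30 in)² = 54.11 in^2
Rod-side annular area A_ann = π/4 × (8.30² − 5.23²) = 32.62 in^2
t_ext = A_cap·L/Q = 3.421 s
t_ret = A_ann·L/Q = 2.063 s
t_cycle = t_ext + t_ret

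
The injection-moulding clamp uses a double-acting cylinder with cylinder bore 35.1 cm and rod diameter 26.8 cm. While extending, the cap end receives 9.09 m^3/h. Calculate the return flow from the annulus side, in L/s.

Q_out ≈ 1.05 L/s

Cap-side area A_cap = π/4 × (35.1 cm)² = 967.6 cm^2
Rod-side annular area A_ann = π/4 × (35.1² − 26.8²) = 403.5 cm^2
Piston speed v = Q_in/A_cap; rod-end outflow Q_out = v × A_ann = Q_in × A_ann/A_cap.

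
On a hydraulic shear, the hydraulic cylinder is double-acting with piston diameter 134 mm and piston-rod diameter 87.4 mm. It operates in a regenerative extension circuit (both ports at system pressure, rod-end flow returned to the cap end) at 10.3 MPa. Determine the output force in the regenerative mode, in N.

With equal pressure on both faces, forces on the annular region cancel; the net push is pressure × rod cross-section.
Rod cross-section A_rod = π/4 × (87.4 mm)² = 5999 mm^2
F = P × A_rod

F ≈ 61800 N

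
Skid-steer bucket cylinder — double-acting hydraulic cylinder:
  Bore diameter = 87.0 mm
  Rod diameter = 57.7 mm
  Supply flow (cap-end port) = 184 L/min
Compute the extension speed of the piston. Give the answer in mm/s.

v ≈ 516 mm/s

Cap-side area A_cap = π/4 × (87.0 mm)² = 5945 mm^2
v = Q / A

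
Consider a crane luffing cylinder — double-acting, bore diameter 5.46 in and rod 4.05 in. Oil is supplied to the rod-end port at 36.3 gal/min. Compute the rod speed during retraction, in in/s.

v ≈ 13.3 in/s

Rod-side annular area A_ann = π/4 × (5.46² − 4.05²) = 10.53 in^2
Flow into the rod-end port fills the annular volume.
v = Q / A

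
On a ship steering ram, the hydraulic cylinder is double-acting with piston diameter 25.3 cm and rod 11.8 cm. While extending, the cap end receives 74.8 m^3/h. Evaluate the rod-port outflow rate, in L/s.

Q_out ≈ 16.3 L/s

Cap-side area A_cap = π/4 × (25.3 cm)² = 502.7 cm^2
Rod-side annular area A_ann = π/4 × (25.3² − 11.8²) = 393.4 cm^2
Piston speed v = Q_in/A_cap; rod-end outflow Q_out = v × A_ann = Q_in × A_ann/A_cap.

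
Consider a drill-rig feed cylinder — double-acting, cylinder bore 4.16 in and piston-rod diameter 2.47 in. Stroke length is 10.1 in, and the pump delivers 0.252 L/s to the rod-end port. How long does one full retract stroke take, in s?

t ≈ 5.78 s

Rod-side annular area A_ann = π/4 × (4.16² − 2.47²) = 8.800 in^2
Swept volume V = A × L; t = V / Q = A·L / Q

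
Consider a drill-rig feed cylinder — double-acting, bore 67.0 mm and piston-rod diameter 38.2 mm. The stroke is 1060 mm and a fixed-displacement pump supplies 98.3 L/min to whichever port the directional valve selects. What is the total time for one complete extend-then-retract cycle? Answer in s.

Cap-side area A_cap = π/4 × (67.0 mm)² = 3526 mm^2
Rod-side annular area A_ann = π/4 × (67.0² − 38.2²) = 2380 mm^2
t_ext = A_cap·L/Q = 2.281 s
t_ret = A_ann·L/Q = 1.540 s
t_cycle = t_ext + t_ret

t ≈ 3.82 s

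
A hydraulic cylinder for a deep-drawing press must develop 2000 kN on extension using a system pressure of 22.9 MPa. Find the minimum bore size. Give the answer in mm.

D ≈ 333 mm

Extension force acts on the full piston face: F = P × (π/4)D².
D = √(4F / (πP)) = √(4 × 2000 kN / (π × 22.9 MPa))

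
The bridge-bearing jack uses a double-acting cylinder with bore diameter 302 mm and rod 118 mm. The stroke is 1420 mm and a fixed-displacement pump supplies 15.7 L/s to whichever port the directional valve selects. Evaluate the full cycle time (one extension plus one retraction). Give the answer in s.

t ≈ 12.0 s

Cap-side area A_cap = π/4 × (302 mm)² = 71630 mm^2
Rod-side annular area A_ann = π/4 × (302² − 118²) = 60700 mm^2
t_ext = A_cap·L/Q = 6.479 s
t_ret = A_ann·L/Q = 5.490 s
t_cycle = t_ext + t_ret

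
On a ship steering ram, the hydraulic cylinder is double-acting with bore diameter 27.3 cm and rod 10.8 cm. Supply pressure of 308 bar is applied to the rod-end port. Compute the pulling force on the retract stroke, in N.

F ≈ 1.52e6 N

Rod-side annular area A_ann = π/4 × (27.3² − 10.8²) = 493.7 cm^2
On retraction the pressure acts on the annular area (bore minus rod).
F = P × A_ann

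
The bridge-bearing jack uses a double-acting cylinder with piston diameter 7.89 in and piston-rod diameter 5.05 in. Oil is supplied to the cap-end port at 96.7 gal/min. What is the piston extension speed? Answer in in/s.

v ≈ 7.61 in/s

Cap-side area A_cap = π/4 × (7.89 in)² = 48.89 in^2
v = Q / A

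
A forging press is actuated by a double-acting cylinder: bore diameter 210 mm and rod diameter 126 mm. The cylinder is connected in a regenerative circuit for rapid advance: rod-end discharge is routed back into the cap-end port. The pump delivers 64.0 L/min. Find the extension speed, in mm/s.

v ≈ 85.5 mm/s

In regeneration the rod-end outflow joins the pump flow into the cap end, so the net volume the pump must supply per unit advance equals the rod cross-section area.
Rod cross-section A_rod = π/4 × (126 mm)² = 12470 mm^2
v = Q_pump / A_rod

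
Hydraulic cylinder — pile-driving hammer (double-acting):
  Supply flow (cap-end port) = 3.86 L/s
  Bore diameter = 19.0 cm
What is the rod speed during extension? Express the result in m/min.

v ≈ 8.17 m/min

Cap-side area A_cap = π/4 × (19.0 cm)² = 283.5 cm^2
v = Q / A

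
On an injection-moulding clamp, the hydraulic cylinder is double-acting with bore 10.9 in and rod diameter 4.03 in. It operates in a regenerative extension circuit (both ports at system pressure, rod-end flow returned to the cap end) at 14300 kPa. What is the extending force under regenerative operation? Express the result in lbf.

F ≈ 26500 lbf

With equal pressure on both faces, forces on the annular region cancel; the net push is pressure × rod cross-section.
Rod cross-section A_rod = π/4 × (4.03 in)² = 12.76 in^2
F = P × A_rod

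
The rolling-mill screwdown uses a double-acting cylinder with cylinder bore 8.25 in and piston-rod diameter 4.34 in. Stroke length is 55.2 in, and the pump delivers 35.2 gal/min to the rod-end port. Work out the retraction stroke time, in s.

Rod-side annular area A_ann = π/4 × (8.25² − 4.34²) = 38.66 in^2
Swept volume V = A × L; t = V / Q = A·L / Q

t ≈ 15.7 s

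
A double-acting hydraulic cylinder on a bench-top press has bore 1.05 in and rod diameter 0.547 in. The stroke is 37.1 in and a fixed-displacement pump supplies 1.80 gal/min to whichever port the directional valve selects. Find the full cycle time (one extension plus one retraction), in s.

t ≈ 8.01 s

Cap-side area A_cap = π/4 × (1.05 in)² = 0.8659 in^2
Rod-side annular area A_ann = π/4 × (1.05² − 0.547²) = 0.6309 in^2
t_ext = A_cap·L/Q = 4.636 s
t_ret = A_ann·L/Q = 3.378 s
t_cycle = t_ext + t_ret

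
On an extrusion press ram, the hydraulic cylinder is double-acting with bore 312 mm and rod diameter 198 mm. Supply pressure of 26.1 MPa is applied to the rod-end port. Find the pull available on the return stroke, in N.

F ≈ 1.19e6 N

Rod-side annular area A_ann = π/4 × (312² − 198²) = 45660 mm^2
On retraction the pressure acts on the annular area (bore minus rod).
F = P × A_ann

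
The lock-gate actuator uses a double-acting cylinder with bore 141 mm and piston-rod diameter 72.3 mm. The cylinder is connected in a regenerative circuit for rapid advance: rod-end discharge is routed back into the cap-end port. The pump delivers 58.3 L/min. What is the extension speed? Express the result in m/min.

In regeneration the rod-end outflow joins the pump flow into the cap end, so the net volume the pump must supply per unit advance equals the rod cross-section area.
Rod cross-section A_rod = π/4 × (72.3 mm)² = 4106 mm^2
v = Q_pump / A_rod

v ≈ 14.2 m/min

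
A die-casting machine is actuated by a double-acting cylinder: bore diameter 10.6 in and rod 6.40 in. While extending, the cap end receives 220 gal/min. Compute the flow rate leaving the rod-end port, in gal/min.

Q_out ≈ 140 gal/min

Cap-side area A_cap = π/4 × (10.6 in)² = 88.25 in^2
Rod-side annular area A_ann = π/4 × (10.6² − 6.40²) = 56.08 in^2
Piston speed v = Q_in/A_cap; rod-end outflow Q_out = v × A_ann = Q_in × A_ann/A_cap.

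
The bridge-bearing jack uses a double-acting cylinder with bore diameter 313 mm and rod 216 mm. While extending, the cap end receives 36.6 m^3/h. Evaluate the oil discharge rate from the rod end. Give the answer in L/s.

Cap-side area A_cap = π/4 × (313 mm)² = 76940 mm^2
Rod-side annular area A_ann = π/4 × (313² − 216²) = 40300 mm^2
Piston speed v = Q_in/A_cap; rod-end outflow Q_out = v × A_ann = Q_in × A_ann/A_cap.

Q_out ≈ 5.32 L/s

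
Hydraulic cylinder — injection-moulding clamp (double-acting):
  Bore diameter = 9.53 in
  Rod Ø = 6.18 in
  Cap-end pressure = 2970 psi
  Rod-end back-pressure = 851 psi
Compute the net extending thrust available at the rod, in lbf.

F ≈ 1.77e5 lbf

Cap-side area A_cap = π/4 × (9.53 in)² = 71.33 in^2
Rod-side annular area A_ann = π/4 × (9.53² − 6.18²) = 41.33 in^2
Net thrust = P_cap·A_cap − P_rod·A_ann = 2.119e5 lbf − 35180 lbf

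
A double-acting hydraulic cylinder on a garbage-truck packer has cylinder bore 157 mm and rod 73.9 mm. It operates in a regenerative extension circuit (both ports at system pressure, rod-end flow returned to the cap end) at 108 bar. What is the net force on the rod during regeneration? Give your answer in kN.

F ≈ 46.3 kN

With equal pressure on both faces, forces on the annular region cancel; the net push is pressure × rod cross-section.
Rod cross-section A_rod = π/4 × (73.9 mm)² = 4289 mm^2
F = P × A_rod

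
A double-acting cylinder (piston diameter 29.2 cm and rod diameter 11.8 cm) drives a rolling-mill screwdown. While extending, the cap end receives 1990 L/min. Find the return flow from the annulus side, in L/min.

Cap-side area A_cap = π/4 × (29.2 cm)² = 669.7 cm^2
Rod-side annular area A_ann = π/4 × (29.2² − 11.8²) = 560.3 cm^2
Piston speed v = Q_in/A_cap; rod-end outflow Q_out = v × A_ann = Q_in × A_ann/A_cap.

Q_out ≈ 1670 L/min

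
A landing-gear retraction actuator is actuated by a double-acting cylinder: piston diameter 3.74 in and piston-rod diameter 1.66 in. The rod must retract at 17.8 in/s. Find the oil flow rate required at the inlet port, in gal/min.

Rod-side annular area A_ann = π/4 × (3.74² − 1.66²) = 8.822 in^2
Q = A × v

Q ≈ 40.8 gal/min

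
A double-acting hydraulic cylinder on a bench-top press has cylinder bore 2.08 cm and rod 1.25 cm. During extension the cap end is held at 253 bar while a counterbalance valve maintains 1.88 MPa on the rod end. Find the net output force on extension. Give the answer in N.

F ≈ 8190 N

Cap-side area A_cap = π/4 × (2.08 cm)² = 3.398 cm^2
Rod-side annular area A_ann = π/4 × (2.08² − 1.25²) = 2.171 cm^2
Net thrust = P_cap·A_cap − P_rod·A_ann = 8597 N − 408.1 N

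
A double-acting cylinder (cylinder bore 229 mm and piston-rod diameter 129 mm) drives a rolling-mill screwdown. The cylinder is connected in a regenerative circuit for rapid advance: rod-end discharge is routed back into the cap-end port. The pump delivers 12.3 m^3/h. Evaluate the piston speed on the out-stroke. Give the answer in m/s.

v ≈ 0.261 m/s

In regeneration the rod-end outflow joins the pump flow into the cap end, so the net volume the pump must supply per unit advance equals the rod cross-section area.
Rod cross-section A_rod = π/4 × (129 mm)² = 13070 mm^2
v = Q_pump / A_rod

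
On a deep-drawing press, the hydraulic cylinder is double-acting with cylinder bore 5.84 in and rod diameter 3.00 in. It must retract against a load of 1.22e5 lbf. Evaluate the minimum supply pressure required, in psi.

P ≈ 6190 psi

Rod-side annular area A_ann = π/4 × (5.84² − 3.00²) = 19.72 in^2
Retraction: pressure acts on the annular area.
P = F / A = 1.22e5 lbf / A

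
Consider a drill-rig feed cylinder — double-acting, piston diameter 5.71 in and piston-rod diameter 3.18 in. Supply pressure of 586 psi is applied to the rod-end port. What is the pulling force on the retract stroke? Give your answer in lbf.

Rod-side annular area A_ann = π/4 × (5.71² − 3.18²) = 17.66 in^2
On retraction the pressure acts on the annular area (bore minus rod).
F = P × A_ann

F ≈ 10400 lbf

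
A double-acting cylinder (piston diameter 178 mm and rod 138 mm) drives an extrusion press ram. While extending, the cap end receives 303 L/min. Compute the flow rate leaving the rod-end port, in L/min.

Q_out ≈ 121 L/min

Cap-side area A_cap = π/4 × (178 mm)² = 24880 mm^2
Rod-side annular area A_ann = π/4 × (178² − 138²) = 9927 mm^2
Piston speed v = Q_in/A_cap; rod-end outflow Q_out = v × A_ann = Q_in × A_ann/A_cap.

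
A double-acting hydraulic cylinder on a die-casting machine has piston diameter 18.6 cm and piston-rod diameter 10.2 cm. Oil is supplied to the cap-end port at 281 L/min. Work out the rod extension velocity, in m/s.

Cap-side area A_cap = π/4 × (18.6 cm)² = 271.7 cm^2
v = Q / A

v ≈ 0.172 m/s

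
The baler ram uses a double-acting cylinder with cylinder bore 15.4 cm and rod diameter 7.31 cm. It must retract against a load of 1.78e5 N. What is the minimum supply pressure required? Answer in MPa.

P ≈ 12.3 MPa

Rod-side annular area A_ann = π/4 × (15.4² − 7.31²) = 144.3 cm^2
Retraction: pressure acts on the annular area.
P = F / A = 1.78e5 N / A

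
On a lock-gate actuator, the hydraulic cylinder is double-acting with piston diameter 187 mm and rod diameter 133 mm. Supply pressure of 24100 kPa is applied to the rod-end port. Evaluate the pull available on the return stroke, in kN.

Rod-side annular area A_ann = π/4 × (187² − 133²) = 13570 mm^2
On retraction the pressure acts on the annular area (bore minus rod).
F = P × A_ann

F ≈ 327 kN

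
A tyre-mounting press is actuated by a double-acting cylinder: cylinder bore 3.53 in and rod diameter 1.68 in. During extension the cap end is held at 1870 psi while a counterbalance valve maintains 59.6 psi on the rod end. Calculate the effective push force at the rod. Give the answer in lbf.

F ≈ 17900 lbf

Cap-side area A_cap = π/4 × (3.53 in)² = 9.787 in^2
Rod-side annular area A_ann = π/4 × (3.53² − 1.68²) = 7.570 in^2
Net thrust = P_cap·A_cap − P_rod·A_ann = 18300 lbf − 451.2 lbf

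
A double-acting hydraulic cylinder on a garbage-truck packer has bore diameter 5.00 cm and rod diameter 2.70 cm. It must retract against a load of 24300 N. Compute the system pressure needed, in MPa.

P ≈ 17.5 MPa

Rod-side annular area A_ann = π/4 × (5.00² − 2.70²) = 13.91 cm^2
Retraction: pressure acts on the annular area.
P = F / A = 24300 N / A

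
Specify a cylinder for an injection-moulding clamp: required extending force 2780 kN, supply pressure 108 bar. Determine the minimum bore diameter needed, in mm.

Extension force acts on the full piston face: F = P × (π/4)D².
D = √(4F / (πP)) = √(4 × 2780 kN / (π × 108 bar))

D ≈ 572 mm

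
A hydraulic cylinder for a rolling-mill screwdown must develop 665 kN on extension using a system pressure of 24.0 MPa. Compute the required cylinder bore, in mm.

D ≈ 188 mm

Extension force acts on the full piston face: F = P × (π/4)D².
D = √(4F / (πP)) = √(4 × 665 kN / (π × 24.0 MPa))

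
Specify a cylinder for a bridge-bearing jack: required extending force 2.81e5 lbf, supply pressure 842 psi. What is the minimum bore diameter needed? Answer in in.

D ≈ 20.6 in

Extension force acts on the full piston face: F = P × (π/4)D².
D = √(4F / (πP)) = √(4 × 2.81e5 lbf / (π × 842 psi))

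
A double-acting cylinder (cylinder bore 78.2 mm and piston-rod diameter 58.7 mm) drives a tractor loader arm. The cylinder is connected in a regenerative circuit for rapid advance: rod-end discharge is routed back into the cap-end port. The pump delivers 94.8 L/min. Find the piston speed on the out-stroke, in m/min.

v ≈ 35.0 m/min

In regeneration the rod-end outflow joins the pump flow into the cap end, so the net volume the pump must supply per unit advance equals the rod cross-section area.
Rod cross-section A_rod = π/4 × (58.7 mm)² = 2706 mm^2
v = Q_pump / A_rod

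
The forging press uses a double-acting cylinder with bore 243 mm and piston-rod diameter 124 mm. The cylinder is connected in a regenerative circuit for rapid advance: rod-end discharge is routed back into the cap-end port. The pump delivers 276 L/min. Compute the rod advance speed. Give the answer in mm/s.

v ≈ 381 mm/s

In regeneration the rod-end outflow joins the pump flow into the cap end, so the net volume the pump must supply per unit advance equals the rod cross-section area.
Rod cross-section A_rod = π/4 × (124 mm)² = 12080 mm^2
v = Q_pump / A_rod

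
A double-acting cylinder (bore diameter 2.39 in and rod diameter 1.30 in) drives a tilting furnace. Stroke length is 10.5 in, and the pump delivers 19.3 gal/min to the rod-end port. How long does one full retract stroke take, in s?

Rod-side annular area A_ann = π/4 × (2.39² − 1.30²) = 3.159 in^2
Swept volume V = A × L; t = V / Q = A·L / Q

t ≈ 0.446 s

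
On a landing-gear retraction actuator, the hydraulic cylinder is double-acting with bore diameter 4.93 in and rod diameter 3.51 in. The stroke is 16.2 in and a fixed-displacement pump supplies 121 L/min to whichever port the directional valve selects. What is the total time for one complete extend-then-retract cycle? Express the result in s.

Cap-side area A_cap = π/4 × (4.93 in)² = 19.09 in^2
Rod-side annular area A_ann = π/4 × (4.93² − 3.51²) = 9.413 in^2
t_ext = A_cap·L/Q = 2.513 s
t_ret = A_ann·L/Q = 1.239 s
t_cycle = t_ext + t_ret

t ≈ 3.75 s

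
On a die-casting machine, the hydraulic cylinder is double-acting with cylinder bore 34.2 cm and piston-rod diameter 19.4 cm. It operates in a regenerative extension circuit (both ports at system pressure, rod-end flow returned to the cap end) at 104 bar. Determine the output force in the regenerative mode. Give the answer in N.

F ≈ 3.07e5 N

With equal pressure on both faces, forces on the annular region cancel; the net push is pressure × rod cross-section.
Rod cross-section A_rod = π/4 × (19.4 cm)² = 295.6 cm^2
F = P × A_rod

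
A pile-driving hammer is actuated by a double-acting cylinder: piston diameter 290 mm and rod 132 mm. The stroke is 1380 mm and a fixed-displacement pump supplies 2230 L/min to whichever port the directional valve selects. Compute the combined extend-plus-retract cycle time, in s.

Cap-side area A_cap = π/4 × (290 mm)² = 66050 mm^2
Rod-side annular area A_ann = π/4 × (290² − 132²) = 52370 mm^2
t_ext = A_cap·L/Q = 2.453 s
t_ret = A_ann·L/Q = 1.944 s
t_cycle = t_ext + t_ret

t ≈ 4.40 s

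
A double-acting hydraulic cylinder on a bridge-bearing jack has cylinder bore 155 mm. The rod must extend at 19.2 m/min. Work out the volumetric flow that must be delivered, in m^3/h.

Cap-side area A_cap = π/4 × (155 mm)² = 18870 mm^2
Q = A × v

Q ≈ 21.7 m^3/h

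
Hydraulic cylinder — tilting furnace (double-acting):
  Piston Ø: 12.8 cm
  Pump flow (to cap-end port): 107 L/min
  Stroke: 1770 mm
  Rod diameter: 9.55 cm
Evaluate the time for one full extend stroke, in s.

Cap-side area A_cap = π/4 × (12.8 cm)² = 128.7 cm^2
Swept volume V = A × L; t = V / Q = A·L / Q

t ≈ 12.8 s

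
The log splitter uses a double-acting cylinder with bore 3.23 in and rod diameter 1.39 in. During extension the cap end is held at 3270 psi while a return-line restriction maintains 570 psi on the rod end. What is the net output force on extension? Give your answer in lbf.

Cap-side area A_cap = π/4 × (3.23 in)² = 8.194 in^2
Rod-side annular area A_ann = π/4 × (3.23² − 1.39²) = 6.677 in^2
Net thrust = P_cap·A_cap − P_rod·A_ann = 26790 lbf − 3806 lbf

F ≈ 23000 lbf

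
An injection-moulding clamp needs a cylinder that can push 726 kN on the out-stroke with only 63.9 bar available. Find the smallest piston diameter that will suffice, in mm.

D ≈ 380 mm

Extension force acts on the full piston face: F = P × (π/4)D².
D = √(4F / (πP)) = √(4 × 726 kN / (π × 63.9 bar))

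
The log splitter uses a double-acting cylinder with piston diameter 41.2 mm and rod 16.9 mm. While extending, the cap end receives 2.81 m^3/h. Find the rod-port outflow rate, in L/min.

Cap-side area A_cap = π/4 × (41.2 mm)² = 1333 mm^2
Rod-side annular area A_ann = π/4 × (41.2² − 16.9²) = 1109 mm^2
Piston speed v = Q_in/A_cap; rod-end outflow Q_out = v × A_ann = Q_in × A_ann/A_cap.

Q_out ≈ 39.0 L/min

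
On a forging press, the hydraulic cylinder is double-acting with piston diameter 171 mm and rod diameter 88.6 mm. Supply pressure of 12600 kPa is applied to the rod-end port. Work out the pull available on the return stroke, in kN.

Rod-side annular area A_ann = π/4 × (171² − 88.6²) = 16800 mm^2
On retraction the pressure acts on the annular area (bore minus rod).
F = P × A_ann

F ≈ 212 kN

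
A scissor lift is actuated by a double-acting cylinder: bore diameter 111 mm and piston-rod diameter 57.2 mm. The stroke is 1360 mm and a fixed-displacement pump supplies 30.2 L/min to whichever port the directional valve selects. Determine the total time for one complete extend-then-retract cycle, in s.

Cap-side area A_cap = π/4 × (111 mm)² = 9677 mm^2
Rod-side annular area A_ann = π/4 × (111² − 57.2²) = 7107 mm^2
t_ext = A_cap·L/Q = 26.15 s
t_ret = A_ann·L/Q = 19.20 s
t_cycle = t_ext + t_ret

t ≈ 45.4 s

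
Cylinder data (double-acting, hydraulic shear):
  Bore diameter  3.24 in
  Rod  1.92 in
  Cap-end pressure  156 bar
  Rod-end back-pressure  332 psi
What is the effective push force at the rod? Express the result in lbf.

Cap-side area A_cap = π/4 × (3.24 in)² = 8.245 in^2
Rod-side annular area A_ann = π/4 × (3.24² − 1.92²) = 5.350 in^2
Net thrust = P_cap·A_cap − P_rod·A_ann = 18650 lbf − 1776 lbf

F ≈ 16900 lbf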